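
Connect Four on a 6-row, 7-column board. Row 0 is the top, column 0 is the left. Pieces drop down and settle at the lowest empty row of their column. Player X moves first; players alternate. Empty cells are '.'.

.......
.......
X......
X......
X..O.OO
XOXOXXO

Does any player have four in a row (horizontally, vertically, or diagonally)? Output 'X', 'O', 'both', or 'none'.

X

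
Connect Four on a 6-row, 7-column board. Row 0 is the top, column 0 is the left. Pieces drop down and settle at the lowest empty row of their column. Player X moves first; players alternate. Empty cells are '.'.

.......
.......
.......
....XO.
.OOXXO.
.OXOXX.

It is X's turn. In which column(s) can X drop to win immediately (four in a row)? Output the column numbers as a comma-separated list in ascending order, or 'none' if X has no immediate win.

Answer: 4,5

Derivation:
col 0: drop X → no win
col 1: drop X → no win
col 2: drop X → no win
col 3: drop X → no win
col 4: drop X → WIN!
col 5: drop X → WIN!
col 6: drop X → no win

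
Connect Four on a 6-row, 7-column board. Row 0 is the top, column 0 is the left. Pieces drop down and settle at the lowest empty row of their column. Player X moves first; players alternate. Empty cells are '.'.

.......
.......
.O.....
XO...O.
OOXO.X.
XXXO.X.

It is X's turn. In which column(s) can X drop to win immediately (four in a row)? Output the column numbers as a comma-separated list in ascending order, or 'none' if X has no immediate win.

col 0: drop X → no win
col 1: drop X → no win
col 2: drop X → no win
col 3: drop X → no win
col 4: drop X → no win
col 5: drop X → no win
col 6: drop X → no win

Answer: none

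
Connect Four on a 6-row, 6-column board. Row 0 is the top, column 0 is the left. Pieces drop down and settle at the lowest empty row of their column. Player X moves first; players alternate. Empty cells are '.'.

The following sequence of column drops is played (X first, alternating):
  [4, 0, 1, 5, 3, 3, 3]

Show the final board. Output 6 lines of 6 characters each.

Move 1: X drops in col 4, lands at row 5
Move 2: O drops in col 0, lands at row 5
Move 3: X drops in col 1, lands at row 5
Move 4: O drops in col 5, lands at row 5
Move 5: X drops in col 3, lands at row 5
Move 6: O drops in col 3, lands at row 4
Move 7: X drops in col 3, lands at row 3

Answer: ......
......
......
...X..
...O..
OX.XXO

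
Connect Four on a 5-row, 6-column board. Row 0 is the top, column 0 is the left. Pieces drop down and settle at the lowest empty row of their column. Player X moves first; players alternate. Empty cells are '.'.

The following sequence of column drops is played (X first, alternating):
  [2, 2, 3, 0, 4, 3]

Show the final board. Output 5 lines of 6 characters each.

Answer: ......
......
......
..OO..
O.XXX.

Derivation:
Move 1: X drops in col 2, lands at row 4
Move 2: O drops in col 2, lands at row 3
Move 3: X drops in col 3, lands at row 4
Move 4: O drops in col 0, lands at row 4
Move 5: X drops in col 4, lands at row 4
Move 6: O drops in col 3, lands at row 3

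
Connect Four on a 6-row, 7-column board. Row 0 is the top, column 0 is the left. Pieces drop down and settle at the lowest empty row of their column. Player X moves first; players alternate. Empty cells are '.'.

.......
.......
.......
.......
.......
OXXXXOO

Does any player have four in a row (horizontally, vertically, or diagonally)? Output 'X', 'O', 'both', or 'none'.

X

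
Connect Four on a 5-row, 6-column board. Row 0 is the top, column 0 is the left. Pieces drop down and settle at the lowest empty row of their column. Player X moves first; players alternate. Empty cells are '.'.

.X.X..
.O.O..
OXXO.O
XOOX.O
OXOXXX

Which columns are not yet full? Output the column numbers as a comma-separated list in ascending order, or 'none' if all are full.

Answer: 0,2,4,5

Derivation:
col 0: top cell = '.' → open
col 1: top cell = 'X' → FULL
col 2: top cell = '.' → open
col 3: top cell = 'X' → FULL
col 4: top cell = '.' → open
col 5: top cell = '.' → open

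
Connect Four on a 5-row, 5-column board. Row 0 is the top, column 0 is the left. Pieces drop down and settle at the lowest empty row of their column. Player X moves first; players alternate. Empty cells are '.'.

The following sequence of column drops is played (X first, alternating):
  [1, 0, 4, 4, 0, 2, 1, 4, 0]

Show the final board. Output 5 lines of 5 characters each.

Answer: .....
.....
X...O
XX..O
OXO.X

Derivation:
Move 1: X drops in col 1, lands at row 4
Move 2: O drops in col 0, lands at row 4
Move 3: X drops in col 4, lands at row 4
Move 4: O drops in col 4, lands at row 3
Move 5: X drops in col 0, lands at row 3
Move 6: O drops in col 2, lands at row 4
Move 7: X drops in col 1, lands at row 3
Move 8: O drops in col 4, lands at row 2
Move 9: X drops in col 0, lands at row 2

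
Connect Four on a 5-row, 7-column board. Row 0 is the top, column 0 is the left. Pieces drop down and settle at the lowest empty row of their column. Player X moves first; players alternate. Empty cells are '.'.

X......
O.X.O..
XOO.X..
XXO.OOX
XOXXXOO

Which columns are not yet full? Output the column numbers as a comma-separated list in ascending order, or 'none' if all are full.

Answer: 1,2,3,4,5,6

Derivation:
col 0: top cell = 'X' → FULL
col 1: top cell = '.' → open
col 2: top cell = '.' → open
col 3: top cell = '.' → open
col 4: top cell = '.' → open
col 5: top cell = '.' → open
col 6: top cell = '.' → open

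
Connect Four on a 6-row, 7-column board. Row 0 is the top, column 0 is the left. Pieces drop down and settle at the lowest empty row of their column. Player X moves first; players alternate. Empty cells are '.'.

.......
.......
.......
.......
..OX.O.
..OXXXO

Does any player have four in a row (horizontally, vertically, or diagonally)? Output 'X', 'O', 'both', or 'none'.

none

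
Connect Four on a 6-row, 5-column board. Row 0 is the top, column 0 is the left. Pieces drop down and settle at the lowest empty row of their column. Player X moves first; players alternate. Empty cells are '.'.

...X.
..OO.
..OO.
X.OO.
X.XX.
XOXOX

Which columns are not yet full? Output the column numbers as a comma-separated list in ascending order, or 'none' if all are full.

col 0: top cell = '.' → open
col 1: top cell = '.' → open
col 2: top cell = '.' → open
col 3: top cell = 'X' → FULL
col 4: top cell = '.' → open

Answer: 0,1,2,4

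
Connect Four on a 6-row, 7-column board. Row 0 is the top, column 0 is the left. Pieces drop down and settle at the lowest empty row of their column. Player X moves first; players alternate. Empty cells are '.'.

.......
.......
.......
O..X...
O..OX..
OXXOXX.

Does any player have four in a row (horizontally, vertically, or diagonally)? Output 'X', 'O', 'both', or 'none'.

none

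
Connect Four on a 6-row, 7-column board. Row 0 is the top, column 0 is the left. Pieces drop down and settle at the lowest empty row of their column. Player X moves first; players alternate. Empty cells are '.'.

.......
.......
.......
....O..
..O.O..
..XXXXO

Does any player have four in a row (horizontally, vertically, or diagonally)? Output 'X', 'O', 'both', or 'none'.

X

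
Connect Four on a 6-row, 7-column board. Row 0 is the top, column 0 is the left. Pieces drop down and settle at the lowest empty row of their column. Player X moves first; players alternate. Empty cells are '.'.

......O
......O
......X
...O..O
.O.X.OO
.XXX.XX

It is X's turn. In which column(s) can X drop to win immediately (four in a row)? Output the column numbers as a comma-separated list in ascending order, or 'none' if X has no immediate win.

col 0: drop X → WIN!
col 1: drop X → no win
col 2: drop X → no win
col 3: drop X → no win
col 4: drop X → WIN!
col 5: drop X → no win

Answer: 0,4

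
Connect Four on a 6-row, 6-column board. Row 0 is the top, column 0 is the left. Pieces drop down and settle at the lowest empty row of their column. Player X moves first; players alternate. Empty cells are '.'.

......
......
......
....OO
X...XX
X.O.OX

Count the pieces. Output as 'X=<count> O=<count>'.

X=5 O=4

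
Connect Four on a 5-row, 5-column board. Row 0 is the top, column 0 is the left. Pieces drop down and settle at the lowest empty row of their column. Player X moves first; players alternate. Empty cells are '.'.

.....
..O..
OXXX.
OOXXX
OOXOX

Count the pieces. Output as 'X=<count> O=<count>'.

X=8 O=7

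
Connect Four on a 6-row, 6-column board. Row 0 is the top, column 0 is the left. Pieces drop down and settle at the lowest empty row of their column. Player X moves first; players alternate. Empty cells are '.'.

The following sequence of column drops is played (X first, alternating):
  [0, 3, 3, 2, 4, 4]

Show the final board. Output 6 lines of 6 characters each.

Move 1: X drops in col 0, lands at row 5
Move 2: O drops in col 3, lands at row 5
Move 3: X drops in col 3, lands at row 4
Move 4: O drops in col 2, lands at row 5
Move 5: X drops in col 4, lands at row 5
Move 6: O drops in col 4, lands at row 4

Answer: ......
......
......
......
...XO.
X.OOX.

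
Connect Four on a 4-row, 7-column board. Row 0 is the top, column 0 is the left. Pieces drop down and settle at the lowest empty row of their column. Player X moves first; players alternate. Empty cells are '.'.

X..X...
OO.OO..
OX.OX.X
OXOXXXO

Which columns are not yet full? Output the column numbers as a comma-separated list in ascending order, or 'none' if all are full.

col 0: top cell = 'X' → FULL
col 1: top cell = '.' → open
col 2: top cell = '.' → open
col 3: top cell = 'X' → FULL
col 4: top cell = '.' → open
col 5: top cell = '.' → open
col 6: top cell = '.' → open

Answer: 1,2,4,5,6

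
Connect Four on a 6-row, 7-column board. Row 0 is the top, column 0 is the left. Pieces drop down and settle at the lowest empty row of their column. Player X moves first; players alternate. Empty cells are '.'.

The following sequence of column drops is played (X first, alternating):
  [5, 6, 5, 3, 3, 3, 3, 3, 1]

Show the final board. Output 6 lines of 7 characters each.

Move 1: X drops in col 5, lands at row 5
Move 2: O drops in col 6, lands at row 5
Move 3: X drops in col 5, lands at row 4
Move 4: O drops in col 3, lands at row 5
Move 5: X drops in col 3, lands at row 4
Move 6: O drops in col 3, lands at row 3
Move 7: X drops in col 3, lands at row 2
Move 8: O drops in col 3, lands at row 1
Move 9: X drops in col 1, lands at row 5

Answer: .......
...O...
...X...
...O...
...X.X.
.X.O.XO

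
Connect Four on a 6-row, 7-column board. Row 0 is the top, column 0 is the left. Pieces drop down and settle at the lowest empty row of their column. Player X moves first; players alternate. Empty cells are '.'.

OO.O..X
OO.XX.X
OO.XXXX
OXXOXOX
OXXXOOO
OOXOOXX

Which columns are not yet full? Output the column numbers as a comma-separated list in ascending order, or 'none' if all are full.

Answer: 2,4,5

Derivation:
col 0: top cell = 'O' → FULL
col 1: top cell = 'O' → FULL
col 2: top cell = '.' → open
col 3: top cell = 'O' → FULL
col 4: top cell = '.' → open
col 5: top cell = '.' → open
col 6: top cell = 'X' → FULL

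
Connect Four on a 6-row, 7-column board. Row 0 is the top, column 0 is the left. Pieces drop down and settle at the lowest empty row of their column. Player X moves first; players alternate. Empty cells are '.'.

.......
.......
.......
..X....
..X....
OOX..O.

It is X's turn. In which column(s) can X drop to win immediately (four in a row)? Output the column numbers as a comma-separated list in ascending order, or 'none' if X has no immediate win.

col 0: drop X → no win
col 1: drop X → no win
col 2: drop X → WIN!
col 3: drop X → no win
col 4: drop X → no win
col 5: drop X → no win
col 6: drop X → no win

Answer: 2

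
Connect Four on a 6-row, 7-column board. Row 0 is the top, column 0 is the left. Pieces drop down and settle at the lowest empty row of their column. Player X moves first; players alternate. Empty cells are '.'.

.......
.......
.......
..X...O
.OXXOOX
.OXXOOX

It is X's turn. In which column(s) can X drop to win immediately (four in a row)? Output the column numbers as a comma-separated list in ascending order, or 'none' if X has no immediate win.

col 0: drop X → no win
col 1: drop X → no win
col 2: drop X → WIN!
col 3: drop X → no win
col 4: drop X → no win
col 5: drop X → no win
col 6: drop X → no win

Answer: 2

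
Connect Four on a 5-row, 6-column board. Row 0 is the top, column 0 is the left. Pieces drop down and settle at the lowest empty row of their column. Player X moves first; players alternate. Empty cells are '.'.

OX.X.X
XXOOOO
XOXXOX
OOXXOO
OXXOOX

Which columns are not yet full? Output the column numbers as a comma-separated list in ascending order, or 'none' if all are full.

Answer: 2,4

Derivation:
col 0: top cell = 'O' → FULL
col 1: top cell = 'X' → FULL
col 2: top cell = '.' → open
col 3: top cell = 'X' → FULL
col 4: top cell = '.' → open
col 5: top cell = 'X' → FULL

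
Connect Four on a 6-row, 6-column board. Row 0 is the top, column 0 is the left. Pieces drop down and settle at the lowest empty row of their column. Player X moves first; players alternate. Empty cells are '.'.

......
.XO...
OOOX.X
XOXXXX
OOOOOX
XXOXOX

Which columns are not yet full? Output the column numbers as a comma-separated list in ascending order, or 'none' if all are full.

col 0: top cell = '.' → open
col 1: top cell = '.' → open
col 2: top cell = '.' → open
col 3: top cell = '.' → open
col 4: top cell = '.' → open
col 5: top cell = '.' → open

Answer: 0,1,2,3,4,5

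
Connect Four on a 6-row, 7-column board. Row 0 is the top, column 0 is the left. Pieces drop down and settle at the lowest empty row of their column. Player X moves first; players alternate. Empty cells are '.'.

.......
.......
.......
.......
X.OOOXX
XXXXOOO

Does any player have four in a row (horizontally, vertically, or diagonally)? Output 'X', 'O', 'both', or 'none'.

X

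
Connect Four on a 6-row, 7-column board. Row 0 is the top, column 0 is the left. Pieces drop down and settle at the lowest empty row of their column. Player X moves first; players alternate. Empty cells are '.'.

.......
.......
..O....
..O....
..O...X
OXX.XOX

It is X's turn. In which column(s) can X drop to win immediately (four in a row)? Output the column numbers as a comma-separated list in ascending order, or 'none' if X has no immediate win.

col 0: drop X → no win
col 1: drop X → no win
col 2: drop X → no win
col 3: drop X → WIN!
col 4: drop X → no win
col 5: drop X → no win
col 6: drop X → no win

Answer: 3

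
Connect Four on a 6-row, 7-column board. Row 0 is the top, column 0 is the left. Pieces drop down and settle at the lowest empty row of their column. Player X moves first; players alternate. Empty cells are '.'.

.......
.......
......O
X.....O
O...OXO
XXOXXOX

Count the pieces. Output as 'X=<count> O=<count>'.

X=7 O=7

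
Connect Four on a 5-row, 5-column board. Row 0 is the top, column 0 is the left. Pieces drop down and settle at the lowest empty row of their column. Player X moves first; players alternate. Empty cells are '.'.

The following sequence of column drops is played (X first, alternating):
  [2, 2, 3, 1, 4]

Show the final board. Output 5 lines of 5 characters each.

Answer: .....
.....
.....
..O..
.OXXX

Derivation:
Move 1: X drops in col 2, lands at row 4
Move 2: O drops in col 2, lands at row 3
Move 3: X drops in col 3, lands at row 4
Move 4: O drops in col 1, lands at row 4
Move 5: X drops in col 4, lands at row 4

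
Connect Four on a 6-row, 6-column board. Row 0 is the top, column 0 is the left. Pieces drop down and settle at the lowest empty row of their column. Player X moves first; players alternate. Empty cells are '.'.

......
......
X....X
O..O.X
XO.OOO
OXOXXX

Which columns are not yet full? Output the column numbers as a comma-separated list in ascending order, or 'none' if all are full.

col 0: top cell = '.' → open
col 1: top cell = '.' → open
col 2: top cell = '.' → open
col 3: top cell = '.' → open
col 4: top cell = '.' → open
col 5: top cell = '.' → open

Answer: 0,1,2,3,4,5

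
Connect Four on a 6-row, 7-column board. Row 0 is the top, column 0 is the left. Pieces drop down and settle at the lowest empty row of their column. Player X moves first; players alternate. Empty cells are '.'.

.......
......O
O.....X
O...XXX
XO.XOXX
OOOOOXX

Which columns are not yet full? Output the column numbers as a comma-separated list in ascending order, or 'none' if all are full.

Answer: 0,1,2,3,4,5,6

Derivation:
col 0: top cell = '.' → open
col 1: top cell = '.' → open
col 2: top cell = '.' → open
col 3: top cell = '.' → open
col 4: top cell = '.' → open
col 5: top cell = '.' → open
col 6: top cell = '.' → open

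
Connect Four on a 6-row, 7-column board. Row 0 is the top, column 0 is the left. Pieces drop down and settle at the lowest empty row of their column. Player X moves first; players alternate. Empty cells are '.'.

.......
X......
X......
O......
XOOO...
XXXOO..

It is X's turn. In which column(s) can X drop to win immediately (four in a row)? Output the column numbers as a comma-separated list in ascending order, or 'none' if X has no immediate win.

col 0: drop X → no win
col 1: drop X → no win
col 2: drop X → no win
col 3: drop X → no win
col 4: drop X → no win
col 5: drop X → no win
col 6: drop X → no win

Answer: none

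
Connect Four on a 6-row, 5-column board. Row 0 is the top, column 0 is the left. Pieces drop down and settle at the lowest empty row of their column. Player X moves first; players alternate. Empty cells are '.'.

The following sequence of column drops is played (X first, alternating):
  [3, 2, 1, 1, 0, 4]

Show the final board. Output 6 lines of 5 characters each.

Move 1: X drops in col 3, lands at row 5
Move 2: O drops in col 2, lands at row 5
Move 3: X drops in col 1, lands at row 5
Move 4: O drops in col 1, lands at row 4
Move 5: X drops in col 0, lands at row 5
Move 6: O drops in col 4, lands at row 5

Answer: .....
.....
.....
.....
.O...
XXOXO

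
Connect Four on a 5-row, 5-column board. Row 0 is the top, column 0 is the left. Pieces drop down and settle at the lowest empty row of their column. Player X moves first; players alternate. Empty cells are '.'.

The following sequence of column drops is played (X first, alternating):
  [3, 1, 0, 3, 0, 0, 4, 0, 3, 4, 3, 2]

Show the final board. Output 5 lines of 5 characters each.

Move 1: X drops in col 3, lands at row 4
Move 2: O drops in col 1, lands at row 4
Move 3: X drops in col 0, lands at row 4
Move 4: O drops in col 3, lands at row 3
Move 5: X drops in col 0, lands at row 3
Move 6: O drops in col 0, lands at row 2
Move 7: X drops in col 4, lands at row 4
Move 8: O drops in col 0, lands at row 1
Move 9: X drops in col 3, lands at row 2
Move 10: O drops in col 4, lands at row 3
Move 11: X drops in col 3, lands at row 1
Move 12: O drops in col 2, lands at row 4

Answer: .....
O..X.
O..X.
X..OO
XOOXX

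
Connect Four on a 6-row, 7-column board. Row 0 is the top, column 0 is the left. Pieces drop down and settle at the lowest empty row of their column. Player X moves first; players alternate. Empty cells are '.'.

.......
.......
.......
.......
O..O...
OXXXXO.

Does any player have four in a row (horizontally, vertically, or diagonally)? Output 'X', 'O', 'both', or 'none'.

X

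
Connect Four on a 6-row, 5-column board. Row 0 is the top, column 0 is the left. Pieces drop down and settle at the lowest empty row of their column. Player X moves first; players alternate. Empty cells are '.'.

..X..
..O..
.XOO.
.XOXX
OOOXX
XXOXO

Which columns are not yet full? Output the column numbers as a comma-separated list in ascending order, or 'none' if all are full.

col 0: top cell = '.' → open
col 1: top cell = '.' → open
col 2: top cell = 'X' → FULL
col 3: top cell = '.' → open
col 4: top cell = '.' → open

Answer: 0,1,3,4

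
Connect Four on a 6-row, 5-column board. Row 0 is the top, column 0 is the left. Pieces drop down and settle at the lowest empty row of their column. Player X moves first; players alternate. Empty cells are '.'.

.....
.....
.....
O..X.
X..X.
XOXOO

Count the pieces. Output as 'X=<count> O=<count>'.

X=5 O=4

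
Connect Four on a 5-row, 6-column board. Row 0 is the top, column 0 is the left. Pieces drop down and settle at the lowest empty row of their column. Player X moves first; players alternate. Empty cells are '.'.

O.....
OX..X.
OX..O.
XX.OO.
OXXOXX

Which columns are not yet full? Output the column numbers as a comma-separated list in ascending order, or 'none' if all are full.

Answer: 1,2,3,4,5

Derivation:
col 0: top cell = 'O' → FULL
col 1: top cell = '.' → open
col 2: top cell = '.' → open
col 3: top cell = '.' → open
col 4: top cell = '.' → open
col 5: top cell = '.' → open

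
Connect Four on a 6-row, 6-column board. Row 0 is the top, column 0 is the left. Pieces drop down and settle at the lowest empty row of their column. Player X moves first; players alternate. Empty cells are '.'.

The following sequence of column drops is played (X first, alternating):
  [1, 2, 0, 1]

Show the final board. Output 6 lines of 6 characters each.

Move 1: X drops in col 1, lands at row 5
Move 2: O drops in col 2, lands at row 5
Move 3: X drops in col 0, lands at row 5
Move 4: O drops in col 1, lands at row 4

Answer: ......
......
......
......
.O....
XXO...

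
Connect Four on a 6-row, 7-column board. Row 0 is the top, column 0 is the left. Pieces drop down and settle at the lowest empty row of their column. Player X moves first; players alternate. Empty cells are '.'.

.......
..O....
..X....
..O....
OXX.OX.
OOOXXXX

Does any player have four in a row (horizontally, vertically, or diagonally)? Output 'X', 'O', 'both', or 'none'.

X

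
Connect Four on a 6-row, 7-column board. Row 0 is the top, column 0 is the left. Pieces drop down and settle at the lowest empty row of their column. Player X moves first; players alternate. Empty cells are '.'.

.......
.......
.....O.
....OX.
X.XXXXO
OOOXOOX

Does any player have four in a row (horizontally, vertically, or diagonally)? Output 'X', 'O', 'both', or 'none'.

X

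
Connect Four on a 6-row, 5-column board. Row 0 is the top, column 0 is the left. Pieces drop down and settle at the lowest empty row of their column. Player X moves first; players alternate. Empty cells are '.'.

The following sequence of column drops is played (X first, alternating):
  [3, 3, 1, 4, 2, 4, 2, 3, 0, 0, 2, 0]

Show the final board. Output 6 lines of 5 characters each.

Move 1: X drops in col 3, lands at row 5
Move 2: O drops in col 3, lands at row 4
Move 3: X drops in col 1, lands at row 5
Move 4: O drops in col 4, lands at row 5
Move 5: X drops in col 2, lands at row 5
Move 6: O drops in col 4, lands at row 4
Move 7: X drops in col 2, lands at row 4
Move 8: O drops in col 3, lands at row 3
Move 9: X drops in col 0, lands at row 5
Move 10: O drops in col 0, lands at row 4
Move 11: X drops in col 2, lands at row 3
Move 12: O drops in col 0, lands at row 3

Answer: .....
.....
.....
O.XO.
O.XOO
XXXXO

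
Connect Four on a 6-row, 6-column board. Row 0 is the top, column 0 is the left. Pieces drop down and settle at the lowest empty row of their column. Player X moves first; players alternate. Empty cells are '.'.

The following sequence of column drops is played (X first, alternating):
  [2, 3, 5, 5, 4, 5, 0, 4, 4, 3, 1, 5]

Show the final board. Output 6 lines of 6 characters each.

Move 1: X drops in col 2, lands at row 5
Move 2: O drops in col 3, lands at row 5
Move 3: X drops in col 5, lands at row 5
Move 4: O drops in col 5, lands at row 4
Move 5: X drops in col 4, lands at row 5
Move 6: O drops in col 5, lands at row 3
Move 7: X drops in col 0, lands at row 5
Move 8: O drops in col 4, lands at row 4
Move 9: X drops in col 4, lands at row 3
Move 10: O drops in col 3, lands at row 4
Move 11: X drops in col 1, lands at row 5
Move 12: O drops in col 5, lands at row 2

Answer: ......
......
.....O
....XO
...OOO
XXXOXX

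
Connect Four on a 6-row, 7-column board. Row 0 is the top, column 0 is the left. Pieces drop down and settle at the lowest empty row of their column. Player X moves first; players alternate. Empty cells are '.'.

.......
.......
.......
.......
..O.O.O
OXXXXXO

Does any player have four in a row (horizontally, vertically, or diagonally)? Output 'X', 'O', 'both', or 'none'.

X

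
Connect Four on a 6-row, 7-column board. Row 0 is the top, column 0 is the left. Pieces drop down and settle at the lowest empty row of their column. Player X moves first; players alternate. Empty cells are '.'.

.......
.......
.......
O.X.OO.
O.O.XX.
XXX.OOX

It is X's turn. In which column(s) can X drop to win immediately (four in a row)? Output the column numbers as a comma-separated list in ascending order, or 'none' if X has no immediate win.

col 0: drop X → no win
col 1: drop X → no win
col 2: drop X → no win
col 3: drop X → WIN!
col 4: drop X → no win
col 5: drop X → no win
col 6: drop X → no win

Answer: 3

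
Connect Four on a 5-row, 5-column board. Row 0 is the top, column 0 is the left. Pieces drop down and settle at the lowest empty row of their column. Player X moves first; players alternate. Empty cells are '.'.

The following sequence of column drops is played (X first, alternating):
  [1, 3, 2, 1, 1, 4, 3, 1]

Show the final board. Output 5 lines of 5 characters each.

Move 1: X drops in col 1, lands at row 4
Move 2: O drops in col 3, lands at row 4
Move 3: X drops in col 2, lands at row 4
Move 4: O drops in col 1, lands at row 3
Move 5: X drops in col 1, lands at row 2
Move 6: O drops in col 4, lands at row 4
Move 7: X drops in col 3, lands at row 3
Move 8: O drops in col 1, lands at row 1

Answer: .....
.O...
.X...
.O.X.
.XXOO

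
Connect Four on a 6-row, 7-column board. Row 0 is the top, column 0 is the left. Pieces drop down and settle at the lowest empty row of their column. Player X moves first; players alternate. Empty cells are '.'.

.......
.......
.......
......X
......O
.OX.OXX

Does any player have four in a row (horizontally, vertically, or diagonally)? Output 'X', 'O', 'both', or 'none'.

none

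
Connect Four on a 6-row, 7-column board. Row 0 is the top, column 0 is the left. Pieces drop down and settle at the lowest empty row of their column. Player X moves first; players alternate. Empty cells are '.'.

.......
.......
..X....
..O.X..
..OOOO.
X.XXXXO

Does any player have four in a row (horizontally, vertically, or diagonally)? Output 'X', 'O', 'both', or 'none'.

both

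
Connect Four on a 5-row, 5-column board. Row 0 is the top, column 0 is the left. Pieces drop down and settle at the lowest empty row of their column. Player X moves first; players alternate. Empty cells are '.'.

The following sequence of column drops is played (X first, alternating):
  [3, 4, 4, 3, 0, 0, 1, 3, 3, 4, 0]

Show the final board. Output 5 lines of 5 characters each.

Answer: .....
...X.
X..OO
O..OX
XX.XO

Derivation:
Move 1: X drops in col 3, lands at row 4
Move 2: O drops in col 4, lands at row 4
Move 3: X drops in col 4, lands at row 3
Move 4: O drops in col 3, lands at row 3
Move 5: X drops in col 0, lands at row 4
Move 6: O drops in col 0, lands at row 3
Move 7: X drops in col 1, lands at row 4
Move 8: O drops in col 3, lands at row 2
Move 9: X drops in col 3, lands at row 1
Move 10: O drops in col 4, lands at row 2
Move 11: X drops in col 0, lands at row 2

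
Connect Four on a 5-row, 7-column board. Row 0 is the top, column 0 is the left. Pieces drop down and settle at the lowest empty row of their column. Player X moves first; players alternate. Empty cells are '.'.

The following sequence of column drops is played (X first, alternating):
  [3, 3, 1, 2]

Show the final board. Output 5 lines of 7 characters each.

Move 1: X drops in col 3, lands at row 4
Move 2: O drops in col 3, lands at row 3
Move 3: X drops in col 1, lands at row 4
Move 4: O drops in col 2, lands at row 4

Answer: .......
.......
.......
...O...
.XOX...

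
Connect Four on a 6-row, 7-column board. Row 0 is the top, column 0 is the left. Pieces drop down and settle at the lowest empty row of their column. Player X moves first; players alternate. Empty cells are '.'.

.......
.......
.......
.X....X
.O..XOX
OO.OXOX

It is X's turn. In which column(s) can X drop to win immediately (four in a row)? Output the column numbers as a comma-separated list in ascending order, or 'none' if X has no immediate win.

Answer: 6

Derivation:
col 0: drop X → no win
col 1: drop X → no win
col 2: drop X → no win
col 3: drop X → no win
col 4: drop X → no win
col 5: drop X → no win
col 6: drop X → WIN!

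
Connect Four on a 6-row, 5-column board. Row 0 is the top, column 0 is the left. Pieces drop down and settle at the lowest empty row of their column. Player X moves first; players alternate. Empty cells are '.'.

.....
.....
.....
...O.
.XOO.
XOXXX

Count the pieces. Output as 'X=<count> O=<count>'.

X=5 O=4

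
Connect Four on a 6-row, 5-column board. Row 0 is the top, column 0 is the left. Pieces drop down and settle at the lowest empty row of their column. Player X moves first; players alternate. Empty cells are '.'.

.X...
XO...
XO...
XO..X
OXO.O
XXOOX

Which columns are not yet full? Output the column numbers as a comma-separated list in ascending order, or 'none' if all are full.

col 0: top cell = '.' → open
col 1: top cell = 'X' → FULL
col 2: top cell = '.' → open
col 3: top cell = '.' → open
col 4: top cell = '.' → open

Answer: 0,2,3,4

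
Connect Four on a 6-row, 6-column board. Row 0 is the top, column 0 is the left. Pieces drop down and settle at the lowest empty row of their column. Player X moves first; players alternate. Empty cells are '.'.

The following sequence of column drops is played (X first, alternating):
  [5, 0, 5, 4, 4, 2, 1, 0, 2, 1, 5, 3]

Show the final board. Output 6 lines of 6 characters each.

Move 1: X drops in col 5, lands at row 5
Move 2: O drops in col 0, lands at row 5
Move 3: X drops in col 5, lands at row 4
Move 4: O drops in col 4, lands at row 5
Move 5: X drops in col 4, lands at row 4
Move 6: O drops in col 2, lands at row 5
Move 7: X drops in col 1, lands at row 5
Move 8: O drops in col 0, lands at row 4
Move 9: X drops in col 2, lands at row 4
Move 10: O drops in col 1, lands at row 4
Move 11: X drops in col 5, lands at row 3
Move 12: O drops in col 3, lands at row 5

Answer: ......
......
......
.....X
OOX.XX
OXOOOX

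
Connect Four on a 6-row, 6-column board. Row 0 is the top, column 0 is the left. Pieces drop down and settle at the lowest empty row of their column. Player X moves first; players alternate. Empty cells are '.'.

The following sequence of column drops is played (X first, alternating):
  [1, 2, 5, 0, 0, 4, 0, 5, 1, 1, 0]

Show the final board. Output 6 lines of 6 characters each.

Move 1: X drops in col 1, lands at row 5
Move 2: O drops in col 2, lands at row 5
Move 3: X drops in col 5, lands at row 5
Move 4: O drops in col 0, lands at row 5
Move 5: X drops in col 0, lands at row 4
Move 6: O drops in col 4, lands at row 5
Move 7: X drops in col 0, lands at row 3
Move 8: O drops in col 5, lands at row 4
Move 9: X drops in col 1, lands at row 4
Move 10: O drops in col 1, lands at row 3
Move 11: X drops in col 0, lands at row 2

Answer: ......
......
X.....
XO....
XX...O
OXO.OX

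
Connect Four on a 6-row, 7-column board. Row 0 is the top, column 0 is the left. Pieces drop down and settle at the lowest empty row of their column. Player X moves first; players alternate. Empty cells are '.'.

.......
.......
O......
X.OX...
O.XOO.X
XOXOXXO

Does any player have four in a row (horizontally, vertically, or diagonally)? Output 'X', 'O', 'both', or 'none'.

none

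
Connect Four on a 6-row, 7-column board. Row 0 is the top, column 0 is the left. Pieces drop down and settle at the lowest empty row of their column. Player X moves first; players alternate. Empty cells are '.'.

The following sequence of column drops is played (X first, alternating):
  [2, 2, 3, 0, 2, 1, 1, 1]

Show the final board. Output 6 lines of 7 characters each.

Move 1: X drops in col 2, lands at row 5
Move 2: O drops in col 2, lands at row 4
Move 3: X drops in col 3, lands at row 5
Move 4: O drops in col 0, lands at row 5
Move 5: X drops in col 2, lands at row 3
Move 6: O drops in col 1, lands at row 5
Move 7: X drops in col 1, lands at row 4
Move 8: O drops in col 1, lands at row 3

Answer: .......
.......
.......
.OX....
.XO....
OOXX...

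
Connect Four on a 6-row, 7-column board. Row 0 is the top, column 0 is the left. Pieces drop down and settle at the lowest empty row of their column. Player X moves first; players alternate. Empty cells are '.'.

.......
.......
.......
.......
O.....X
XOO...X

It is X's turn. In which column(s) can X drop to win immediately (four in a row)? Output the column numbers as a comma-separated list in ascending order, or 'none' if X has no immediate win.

col 0: drop X → no win
col 1: drop X → no win
col 2: drop X → no win
col 3: drop X → no win
col 4: drop X → no win
col 5: drop X → no win
col 6: drop X → no win

Answer: none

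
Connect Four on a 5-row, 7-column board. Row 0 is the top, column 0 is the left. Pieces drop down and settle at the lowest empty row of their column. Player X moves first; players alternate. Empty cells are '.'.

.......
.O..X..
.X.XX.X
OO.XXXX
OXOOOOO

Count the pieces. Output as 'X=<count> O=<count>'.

X=10 O=9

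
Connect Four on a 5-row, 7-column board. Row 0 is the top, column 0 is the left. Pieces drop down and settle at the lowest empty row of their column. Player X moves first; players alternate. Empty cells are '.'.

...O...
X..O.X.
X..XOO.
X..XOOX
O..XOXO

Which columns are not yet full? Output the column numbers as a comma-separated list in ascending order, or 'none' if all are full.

col 0: top cell = '.' → open
col 1: top cell = '.' → open
col 2: top cell = '.' → open
col 3: top cell = 'O' → FULL
col 4: top cell = '.' → open
col 5: top cell = '.' → open
col 6: top cell = '.' → open

Answer: 0,1,2,4,5,6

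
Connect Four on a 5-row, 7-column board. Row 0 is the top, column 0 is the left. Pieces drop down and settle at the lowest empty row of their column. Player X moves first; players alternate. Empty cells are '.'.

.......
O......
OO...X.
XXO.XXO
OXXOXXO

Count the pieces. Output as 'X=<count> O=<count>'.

X=9 O=8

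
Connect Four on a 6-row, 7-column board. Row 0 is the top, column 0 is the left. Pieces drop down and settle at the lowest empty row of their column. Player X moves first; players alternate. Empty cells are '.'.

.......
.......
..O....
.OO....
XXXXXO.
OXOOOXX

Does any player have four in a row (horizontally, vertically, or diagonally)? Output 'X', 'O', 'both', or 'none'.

X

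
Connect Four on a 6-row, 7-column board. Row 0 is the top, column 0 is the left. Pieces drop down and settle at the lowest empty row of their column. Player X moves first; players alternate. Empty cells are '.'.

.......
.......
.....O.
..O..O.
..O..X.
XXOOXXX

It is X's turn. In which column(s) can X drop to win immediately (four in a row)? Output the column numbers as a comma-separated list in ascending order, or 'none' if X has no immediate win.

Answer: none

Derivation:
col 0: drop X → no win
col 1: drop X → no win
col 2: drop X → no win
col 3: drop X → no win
col 4: drop X → no win
col 5: drop X → no win
col 6: drop X → no win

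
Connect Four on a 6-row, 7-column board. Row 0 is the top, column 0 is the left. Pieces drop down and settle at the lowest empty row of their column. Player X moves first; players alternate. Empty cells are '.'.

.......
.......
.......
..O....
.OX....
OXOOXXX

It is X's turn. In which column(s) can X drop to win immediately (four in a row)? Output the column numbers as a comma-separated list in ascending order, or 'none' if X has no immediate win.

Answer: none

Derivation:
col 0: drop X → no win
col 1: drop X → no win
col 2: drop X → no win
col 3: drop X → no win
col 4: drop X → no win
col 5: drop X → no win
col 6: drop X → no win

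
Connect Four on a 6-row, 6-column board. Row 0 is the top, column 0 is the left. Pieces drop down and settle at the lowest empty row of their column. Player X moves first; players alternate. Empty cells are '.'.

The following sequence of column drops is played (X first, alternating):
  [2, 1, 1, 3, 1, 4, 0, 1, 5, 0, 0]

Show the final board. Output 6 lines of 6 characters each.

Answer: ......
......
.O....
XX....
OX....
XOXOOX

Derivation:
Move 1: X drops in col 2, lands at row 5
Move 2: O drops in col 1, lands at row 5
Move 3: X drops in col 1, lands at row 4
Move 4: O drops in col 3, lands at row 5
Move 5: X drops in col 1, lands at row 3
Move 6: O drops in col 4, lands at row 5
Move 7: X drops in col 0, lands at row 5
Move 8: O drops in col 1, lands at row 2
Move 9: X drops in col 5, lands at row 5
Move 10: O drops in col 0, lands at row 4
Move 11: X drops in col 0, lands at row 3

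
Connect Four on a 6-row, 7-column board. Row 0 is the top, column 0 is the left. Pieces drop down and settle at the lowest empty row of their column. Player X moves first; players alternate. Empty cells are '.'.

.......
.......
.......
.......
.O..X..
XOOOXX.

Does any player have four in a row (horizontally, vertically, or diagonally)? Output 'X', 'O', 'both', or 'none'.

none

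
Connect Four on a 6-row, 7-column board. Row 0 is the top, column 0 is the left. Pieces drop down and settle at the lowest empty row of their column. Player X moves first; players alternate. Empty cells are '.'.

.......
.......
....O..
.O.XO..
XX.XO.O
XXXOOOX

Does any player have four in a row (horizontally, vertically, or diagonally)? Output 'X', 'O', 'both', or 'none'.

O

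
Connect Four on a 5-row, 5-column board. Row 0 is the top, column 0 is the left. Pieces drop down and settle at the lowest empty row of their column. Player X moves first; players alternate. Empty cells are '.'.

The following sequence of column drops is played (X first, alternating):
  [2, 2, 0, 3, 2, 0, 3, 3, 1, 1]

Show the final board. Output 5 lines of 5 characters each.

Move 1: X drops in col 2, lands at row 4
Move 2: O drops in col 2, lands at row 3
Move 3: X drops in col 0, lands at row 4
Move 4: O drops in col 3, lands at row 4
Move 5: X drops in col 2, lands at row 2
Move 6: O drops in col 0, lands at row 3
Move 7: X drops in col 3, lands at row 3
Move 8: O drops in col 3, lands at row 2
Move 9: X drops in col 1, lands at row 4
Move 10: O drops in col 1, lands at row 3

Answer: .....
.....
..XO.
OOOX.
XXXO.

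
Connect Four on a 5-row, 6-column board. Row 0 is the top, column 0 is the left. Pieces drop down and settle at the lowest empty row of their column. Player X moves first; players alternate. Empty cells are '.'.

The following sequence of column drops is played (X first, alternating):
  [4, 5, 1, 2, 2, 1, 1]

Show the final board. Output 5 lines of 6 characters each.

Move 1: X drops in col 4, lands at row 4
Move 2: O drops in col 5, lands at row 4
Move 3: X drops in col 1, lands at row 4
Move 4: O drops in col 2, lands at row 4
Move 5: X drops in col 2, lands at row 3
Move 6: O drops in col 1, lands at row 3
Move 7: X drops in col 1, lands at row 2

Answer: ......
......
.X....
.OX...
.XO.XO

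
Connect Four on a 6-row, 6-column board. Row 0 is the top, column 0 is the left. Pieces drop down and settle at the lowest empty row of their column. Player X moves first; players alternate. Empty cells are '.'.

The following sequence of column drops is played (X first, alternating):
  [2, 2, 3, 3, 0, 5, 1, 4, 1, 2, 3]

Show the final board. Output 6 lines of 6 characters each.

Answer: ......
......
......
..OX..
.XOO..
XXXXOO

Derivation:
Move 1: X drops in col 2, lands at row 5
Move 2: O drops in col 2, lands at row 4
Move 3: X drops in col 3, lands at row 5
Move 4: O drops in col 3, lands at row 4
Move 5: X drops in col 0, lands at row 5
Move 6: O drops in col 5, lands at row 5
Move 7: X drops in col 1, lands at row 5
Move 8: O drops in col 4, lands at row 5
Move 9: X drops in col 1, lands at row 4
Move 10: O drops in col 2, lands at row 3
Move 11: X drops in col 3, lands at row 3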